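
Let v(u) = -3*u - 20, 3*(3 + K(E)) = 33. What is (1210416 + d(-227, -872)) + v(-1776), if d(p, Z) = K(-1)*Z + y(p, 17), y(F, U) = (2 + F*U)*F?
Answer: 2084287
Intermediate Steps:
y(F, U) = F*(2 + F*U)
K(E) = 8 (K(E) = -3 + (⅓)*33 = -3 + 11 = 8)
v(u) = -20 - 3*u
d(p, Z) = 8*Z + p*(2 + 17*p) (d(p, Z) = 8*Z + p*(2 + p*17) = 8*Z + p*(2 + 17*p))
(1210416 + d(-227, -872)) + v(-1776) = (1210416 + (8*(-872) - 227*(2 + 17*(-227)))) + (-20 - 3*(-1776)) = (1210416 + (-6976 - 227*(2 - 3859))) + (-20 + 5328) = (1210416 + (-6976 - 227*(-3857))) + 5308 = (1210416 + (-6976 + 875539)) + 5308 = (1210416 + 868563) + 5308 = 2078979 + 5308 = 2084287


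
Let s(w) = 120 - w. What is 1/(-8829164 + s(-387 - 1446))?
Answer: -1/8827211 ≈ -1.1329e-7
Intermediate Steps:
1/(-8829164 + s(-387 - 1446)) = 1/(-8829164 + (120 - (-387 - 1446))) = 1/(-8829164 + (120 - 1*(-1833))) = 1/(-8829164 + (120 + 1833)) = 1/(-8829164 + 1953) = 1/(-8827211) = -1/8827211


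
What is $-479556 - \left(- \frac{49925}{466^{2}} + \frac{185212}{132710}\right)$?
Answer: $- \frac{6910124492022441}{14409386380} \approx -4.7956 \cdot 10^{5}$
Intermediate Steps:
$-479556 - \left(- \frac{49925}{466^{2}} + \frac{185212}{132710}\right) = -479556 - \left(- \frac{49925}{217156} + 185212 \cdot \frac{1}{132710}\right) = -479556 - \left(\left(-49925\right) \frac{1}{217156} + \frac{92606}{66355}\right) = -479556 - \left(- \frac{49925}{217156} + \frac{92606}{66355}\right) = -479556 - \frac{16797175161}{14409386380} = - \frac{6910124492022441}{14409386380}$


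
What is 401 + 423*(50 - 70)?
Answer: -8059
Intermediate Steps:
401 + 423*(50 - 70) = 401 + 423*(-20) = 401 - 8460 = -8059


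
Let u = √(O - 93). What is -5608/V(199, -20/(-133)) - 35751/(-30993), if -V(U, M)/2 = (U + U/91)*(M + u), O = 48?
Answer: 9038441430401/7531600014347 - 3385196997*I*√5/3645145685 ≈ 1.2001 - 2.0766*I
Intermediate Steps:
u = 3*I*√5 (u = √(48 - 93) = √(-45) = 3*I*√5 ≈ 6.7082*I)
V(U, M) = -184*U*(M + 3*I*√5)/91 (V(U, M) = -2*(U + U/91)*(M + 3*I*√5) = -2*92*U/91*(M + 3*I*√5) = -184*U*(M + 3*I*√5)/91)
-5608/V(199, -20/(-133)) - 35751/(-30993) = -5608*(-91/(36616*(-20/(-133) + 3*I*√5))) - 35751/(-30993) = -5608*(-91/(36616*(-20*(-1/133) + 3*I*√5))) - 35751*(-1/30993) = -5608*(-91/(36616*(20/133 + 3*I*√5))) + 11917/10331 = -5608/(-732320/12103 - 109848*I*√5/91) + 11917/10331 = 11917/10331 - 5608/(-732320/12103 - 109848*I*√5/91)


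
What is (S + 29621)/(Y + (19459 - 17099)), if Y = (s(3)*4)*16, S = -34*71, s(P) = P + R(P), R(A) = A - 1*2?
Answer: 9069/872 ≈ 10.400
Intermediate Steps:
R(A) = -2 + A (R(A) = A - 2 = -2 + A)
s(P) = -2 + 2*P (s(P) = P + (-2 + P) = -2 + 2*P)
S = -2414
Y = 256 (Y = ((-2 + 2*3)*4)*16 = ((-2 + 6)*4)*16 = (4*4)*16 = 16*16 = 256)
(S + 29621)/(Y + (19459 - 17099)) = (-2414 + 29621)/(256 + (19459 - 17099)) = 27207/(256 + 2360) = 27207/2616 = 27207*(1/2616) = 9069/872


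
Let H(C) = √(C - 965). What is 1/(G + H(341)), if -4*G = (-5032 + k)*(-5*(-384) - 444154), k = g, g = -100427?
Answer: -1195834754/13942702399023845095 - 16*I*√39/543765393561929958705 ≈ -8.5768e-11 - 1.8376e-19*I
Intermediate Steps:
k = -100427
H(C) = √(-965 + C)
G = -23318777703/2 (G = -(-5032 - 100427)*(-5*(-384) - 444154)/4 = -(-105459)*(1920 - 444154)/4 = -(-105459)*(-442234)/4 = -¼*46637555406 = -23318777703/2 ≈ -1.1659e+10)
1/(G + H(341)) = 1/(-23318777703/2 + √(-965 + 341)) = 1/(-23318777703/2 + √(-624)) = 1/(-23318777703/2 + 4*I*√39)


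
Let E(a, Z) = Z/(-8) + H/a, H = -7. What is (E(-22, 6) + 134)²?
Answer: 34539129/1936 ≈ 17840.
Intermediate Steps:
E(a, Z) = -7/a - Z/8 (E(a, Z) = Z/(-8) - 7/a = Z*(-⅛) - 7/a = -Z/8 - 7/a = -7/a - Z/8)
(E(-22, 6) + 134)² = ((-7/(-22) - ⅛*6) + 134)² = ((-7*(-1/22) - ¾) + 134)² = ((7/22 - ¾) + 134)² = (-19/44 + 134)² = (5877/44)² = 34539129/1936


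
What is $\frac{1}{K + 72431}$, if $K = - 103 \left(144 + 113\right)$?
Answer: $\frac{1}{45960} \approx 2.1758 \cdot 10^{-5}$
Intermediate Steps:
$K = -26471$ ($K = \left(-103\right) 257 = -26471$)
$\frac{1}{K + 72431} = \frac{1}{-26471 + 72431} = \frac{1}{45960}$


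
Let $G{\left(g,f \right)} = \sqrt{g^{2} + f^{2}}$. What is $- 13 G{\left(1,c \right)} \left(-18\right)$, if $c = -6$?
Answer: $234 \sqrt{37} \approx 1423.4$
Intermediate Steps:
$G{\left(g,f \right)} = \sqrt{f^{2} + g^{2}}$
$- 13 G{\left(1,c \right)} \left(-18\right) = - 13 \sqrt{\left(-6\right)^{2} + 1^{2}} \left(-18\right) = - 13 \sqrt{36 + 1} \left(-18\right) = - 13 \sqrt{37} \left(-18\right) = 234 \sqrt{37}$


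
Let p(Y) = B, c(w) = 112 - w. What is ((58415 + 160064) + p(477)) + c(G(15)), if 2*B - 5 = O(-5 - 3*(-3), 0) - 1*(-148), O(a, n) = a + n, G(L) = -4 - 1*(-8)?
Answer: 437331/2 ≈ 2.1867e+5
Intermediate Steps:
G(L) = 4 (G(L) = -4 + 8 = 4)
B = 157/2 (B = 5/2 + (((-5 - 3*(-3)) + 0) - 1*(-148))/2 = 5/2 + (((-5 + 9) + 0) + 148)/2 = 5/2 + ((4 + 0) + 148)/2 = 5/2 + (4 + 148)/2 = 5/2 + (1/2)*152 = 5/2 + 76 = 157/2 ≈ 78.500)
p(Y) = 157/2
((58415 + 160064) + p(477)) + c(G(15)) = ((58415 + 160064) + 157/2) + (112 - 1*4) = (218479 + 157/2) + (112 - 4) = 437115/2 + 108 = 437331/2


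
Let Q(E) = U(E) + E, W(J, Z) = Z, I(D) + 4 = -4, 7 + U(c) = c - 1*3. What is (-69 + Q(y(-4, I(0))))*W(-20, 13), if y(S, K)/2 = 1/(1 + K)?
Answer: -7241/7 ≈ -1034.4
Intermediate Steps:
U(c) = -10 + c (U(c) = -7 + (c - 1*3) = -7 + (c - 3) = -7 + (-3 + c) = -10 + c)
I(D) = -8 (I(D) = -4 - 4 = -8)
y(S, K) = 2/(1 + K)
Q(E) = -10 + 2*E (Q(E) = (-10 + E) + E = -10 + 2*E)
(-69 + Q(y(-4, I(0))))*W(-20, 13) = (-69 + (-10 + 2*(2/(1 - 8))))*13 = (-69 + (-10 + 2*(2/(-7))))*13 = (-69 + (-10 + 2*(2*(-1/7))))*13 = (-69 + (-10 + 2*(-2/7)))*13 = (-69 + (-10 - 4/7))*13 = (-69 - 74/7)*13 = -557/7*13 = -7241/7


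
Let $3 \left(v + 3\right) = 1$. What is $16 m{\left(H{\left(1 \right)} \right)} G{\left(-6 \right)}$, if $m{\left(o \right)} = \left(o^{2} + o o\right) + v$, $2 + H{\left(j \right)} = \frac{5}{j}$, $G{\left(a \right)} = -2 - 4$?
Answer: $-1472$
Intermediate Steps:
$v = - \frac{8}{3}$ ($v = -3 + \frac{1}{3} \cdot 1 = -3 + \frac{1}{3} = - \frac{8}{3} \approx -2.6667$)
$G{\left(a \right)} = -6$
$H{\left(j \right)} = -2 + \frac{5}{j}$
$m{\left(o \right)} = - \frac{8}{3} + 2 o^{2}$ ($m{\left(o \right)} = \left(o^{2} + o o\right) - \frac{8}{3} = \left(o^{2} + o^{2}\right) - \frac{8}{3} = 2 o^{2} - \frac{8}{3} = - \frac{8}{3} + 2 o^{2}$)
$16 m{\left(H{\left(1 \right)} \right)} G{\left(-6 \right)} = 16 \left(- \frac{8}{3} + 2 \left(-2 + \frac{5}{1}\right)^{2}\right) \left(-6\right) = 16 \left(- \frac{8}{3} + 2 \left(-2 + 5 \cdot 1\right)^{2}\right) \left(-6\right) = 16 \left(- \frac{8}{3} + 2 \left(-2 + 5\right)^{2}\right) \left(-6\right) = 16 \left(- \frac{8}{3} + 2 \cdot 3^{2}\right) \left(-6\right) = 16 \left(- \frac{8}{3} + 2 \cdot 9\right) \left(-6\right) = 16 \left(- \frac{8}{3} + 18\right) \left(-6\right) = 16 \cdot \frac{46}{3} \left(-6\right) = \frac{736}{3} \left(-6\right) = -1472$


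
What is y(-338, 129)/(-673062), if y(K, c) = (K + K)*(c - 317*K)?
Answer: 2789150/25887 ≈ 107.74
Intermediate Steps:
y(K, c) = 2*K*(c - 317*K) (y(K, c) = (2*K)*(c - 317*K) = 2*K*(c - 317*K))
y(-338, 129)/(-673062) = (2*(-338)*(129 - 317*(-338)))/(-673062) = (2*(-338)*(129 + 107146))*(-1/673062) = (2*(-338)*107275)*(-1/673062) = -72517900*(-1/673062) = 2789150/25887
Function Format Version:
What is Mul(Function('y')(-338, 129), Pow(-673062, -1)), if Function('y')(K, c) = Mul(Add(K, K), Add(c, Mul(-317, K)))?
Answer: Rational(2789150, 25887) ≈ 107.74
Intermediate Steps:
Function('y')(K, c) = Mul(2, K, Add(c, Mul(-317, K))) (Function('y')(K, c) = Mul(Mul(2, K), Add(c, Mul(-317, K))) = Mul(2, K, Add(c, Mul(-317, K))))
Mul(Function('y')(-338, 129), Pow(-673062, -1)) = Mul(Mul(2, -338, Add(129, Mul(-317, -338))), Pow(-673062, -1)) = Mul(Mul(2, -338, Add(129, 107146)), Rational(-1, 673062)) = Mul(Mul(2, -338, 107275), Rational(-1, 673062)) = Mul(-72517900, Rational(-1, 673062)) = Rational(2789150, 25887)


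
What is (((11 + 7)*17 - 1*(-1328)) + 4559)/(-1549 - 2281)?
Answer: -6193/3830 ≈ -1.6170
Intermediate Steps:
(((11 + 7)*17 - 1*(-1328)) + 4559)/(-1549 - 2281) = ((18*17 + 1328) + 4559)/(-3830) = ((306 + 1328) + 4559)*(-1/3830) = (1634 + 4559)*(-1/3830) = 6193*(-1/3830) = -6193/3830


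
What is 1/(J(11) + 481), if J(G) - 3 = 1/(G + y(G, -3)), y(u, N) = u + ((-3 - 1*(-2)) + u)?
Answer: 32/15489 ≈ 0.0020660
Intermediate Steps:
y(u, N) = -1 + 2*u (y(u, N) = u + ((-3 + 2) + u) = u + (-1 + u) = -1 + 2*u)
J(G) = 3 + 1/(-1 + 3*G) (J(G) = 3 + 1/(G + (-1 + 2*G)) = 3 + 1/(-1 + 3*G))
1/(J(11) + 481) = 1/((-2 + 9*11)/(-1 + 3*11) + 481) = 1/((-2 + 99)/(-1 + 33) + 481) = 1/(97/32 + 481) = 1/(15489/32) = 32/15489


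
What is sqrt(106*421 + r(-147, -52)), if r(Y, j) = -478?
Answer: 2*sqrt(11037) ≈ 210.11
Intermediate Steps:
sqrt(106*421 + r(-147, -52)) = sqrt(106*421 - 478) = sqrt(44626 - 478) = sqrt(44148) = 2*sqrt(11037)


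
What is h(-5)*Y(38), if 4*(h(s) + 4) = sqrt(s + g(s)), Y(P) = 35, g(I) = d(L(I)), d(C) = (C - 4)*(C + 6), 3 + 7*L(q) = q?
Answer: -140 + 5*I*sqrt(1469)/4 ≈ -140.0 + 47.909*I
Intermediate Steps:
L(q) = -3/7 + q/7
d(C) = (-4 + C)*(6 + C)
g(I) = -174/7 + (-3/7 + I/7)**2 + 2*I/7 (g(I) = -24 + (-3/7 + I/7)**2 + 2*(-3/7 + I/7) = -24 + (-3/7 + I/7)**2 + (-6/7 + 2*I/7) = -174/7 + (-3/7 + I/7)**2 + 2*I/7)
h(s) = -4 + sqrt(-1209/49 + s**2/49 + 57*s/49)/4 (h(s) = -4 + sqrt(s + (-1209/49 + s**2/49 + 8*s/49))/4 = -4 + sqrt(-1209/49 + s**2/49 + 57*s/49)/4)
h(-5)*Y(38) = (-4 + sqrt(-1209 + (-5)**2 + 57*(-5))/28)*35 = (-4 + sqrt(-1209 + 25 - 285)/28)*35 = (-4 + sqrt(-1469)/28)*35 = (-4 + (I*sqrt(1469))/28)*35 = (-4 + I*sqrt(1469)/28)*35 = -140 + 5*I*sqrt(1469)/4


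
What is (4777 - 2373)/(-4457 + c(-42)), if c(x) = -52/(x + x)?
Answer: -12621/23396 ≈ -0.53945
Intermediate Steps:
c(x) = -26/x (c(x) = -52*1/(2*x) = -26/x)
(4777 - 2373)/(-4457 + c(-42)) = (4777 - 2373)/(-4457 - 26/(-42)) = 2404/(-4457 - 26*(-1/42)) = 2404/(-4457 + 13/21) = 2404/(-93584/21) = 2404*(-21/93584) = -12621/23396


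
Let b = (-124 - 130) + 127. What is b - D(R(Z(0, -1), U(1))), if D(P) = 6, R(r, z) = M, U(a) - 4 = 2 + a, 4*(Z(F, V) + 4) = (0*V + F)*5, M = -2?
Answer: -133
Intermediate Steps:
Z(F, V) = -4 + 5*F/4 (Z(F, V) = -4 + ((0*V + F)*5)/4 = -4 + ((0 + F)*5)/4 = -4 + (F*5)/4 = -4 + (5*F)/4 = -4 + 5*F/4)
U(a) = 6 + a (U(a) = 4 + (2 + a) = 6 + a)
R(r, z) = -2
b = -127 (b = -254 + 127 = -127)
b - D(R(Z(0, -1), U(1))) = -127 - 1*6 = -127 - 6 = -133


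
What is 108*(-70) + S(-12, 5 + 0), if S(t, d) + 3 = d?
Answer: -7558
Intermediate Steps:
S(t, d) = -3 + d
108*(-70) + S(-12, 5 + 0) = 108*(-70) + (-3 + (5 + 0)) = -7560 + (-3 + 5) = -7560 + 2 = -7558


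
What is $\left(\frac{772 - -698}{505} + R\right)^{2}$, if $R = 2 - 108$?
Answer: $\frac{108409744}{10201} \approx 10627.0$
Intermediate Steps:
$R = -106$ ($R = 2 - 108 = -106$)
$\left(\frac{772 - -698}{505} + R\right)^{2} = \left(\frac{772 - -698}{505} - 106\right)^{2} = \left(\left(772 + 698\right) \frac{1}{505} - 106\right)^{2} = \left(1470 \cdot \frac{1}{505} - 106\right)^{2} = \left(\frac{294}{101} - 106\right)^{2} = \left(- \frac{10412}{101}\right)^{2} = \frac{108409744}{10201}$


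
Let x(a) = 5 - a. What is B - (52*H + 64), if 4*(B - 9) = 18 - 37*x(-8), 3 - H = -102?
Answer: -22523/4 ≈ -5630.8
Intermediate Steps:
H = 105 (H = 3 - 1*(-102) = 3 + 102 = 105)
B = -427/4 (B = 9 + (18 - 37*(5 - 1*(-8)))/4 = 9 + (18 - 37*(5 + 8))/4 = 9 + (18 - 37*13)/4 = 9 + (18 - 481)/4 = 9 + (¼)*(-463) = 9 - 463/4 = -427/4 ≈ -106.75)
B - (52*H + 64) = -427/4 - (52*105 + 64) = -427/4 - (5460 + 64) = -427/4 - 1*5524 = -427/4 - 5524 = -22523/4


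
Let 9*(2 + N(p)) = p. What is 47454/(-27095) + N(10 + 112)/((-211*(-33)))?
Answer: -2970981938/1697962365 ≈ -1.7497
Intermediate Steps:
N(p) = -2 + p/9
47454/(-27095) + N(10 + 112)/((-211*(-33))) = 47454/(-27095) + (-2 + (10 + 112)/9)/((-211*(-33))) = 47454*(-1/27095) + (-2 + (⅑)*122)/6963 = -47454/27095 + (-2 + 122/9)*(1/6963) = -47454/27095 + (104/9)*(1/6963) = -47454/27095 + 104/62667 = -2970981938/1697962365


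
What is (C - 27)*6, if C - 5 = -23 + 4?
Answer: -246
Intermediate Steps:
C = -14 (C = 5 + (-23 + 4) = 5 - 19 = -14)
(C - 27)*6 = (-14 - 27)*6 = -41*6 = -246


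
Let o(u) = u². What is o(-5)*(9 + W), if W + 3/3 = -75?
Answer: -1675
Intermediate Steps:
W = -76 (W = -1 - 75 = -76)
o(-5)*(9 + W) = (-5)²*(9 - 76) = 25*(-67) = -1675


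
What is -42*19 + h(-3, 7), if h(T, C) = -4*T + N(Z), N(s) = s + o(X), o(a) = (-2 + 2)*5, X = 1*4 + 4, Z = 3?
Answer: -783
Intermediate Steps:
X = 8 (X = 4 + 4 = 8)
o(a) = 0 (o(a) = 0*5 = 0)
N(s) = s (N(s) = s + 0 = s)
h(T, C) = 3 - 4*T (h(T, C) = -4*T + 3 = 3 - 4*T)
-42*19 + h(-3, 7) = -42*19 + (3 - 4*(-3)) = -798 + (3 + 12) = -798 + 15 = -783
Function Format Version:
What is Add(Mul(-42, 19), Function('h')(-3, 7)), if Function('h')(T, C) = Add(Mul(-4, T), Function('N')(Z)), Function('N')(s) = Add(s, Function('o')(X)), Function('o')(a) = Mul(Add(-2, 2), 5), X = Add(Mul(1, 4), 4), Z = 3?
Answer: -783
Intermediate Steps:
X = 8 (X = Add(4, 4) = 8)
Function('o')(a) = 0 (Function('o')(a) = Mul(0, 5) = 0)
Function('N')(s) = s (Function('N')(s) = Add(s, 0) = s)
Function('h')(T, C) = Add(3, Mul(-4, T)) (Function('h')(T, C) = Add(Mul(-4, T), 3) = Add(3, Mul(-4, T)))
Add(Mul(-42, 19), Function('h')(-3, 7)) = Add(Mul(-42, 19), Add(3, Mul(-4, -3))) = Add(-798, Add(3, 12)) = Add(-798, 15) = -783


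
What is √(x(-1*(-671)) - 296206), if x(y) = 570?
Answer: 2*I*√73909 ≈ 543.72*I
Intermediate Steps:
√(x(-1*(-671)) - 296206) = √(570 - 296206) = √(-295636) = 2*I*√73909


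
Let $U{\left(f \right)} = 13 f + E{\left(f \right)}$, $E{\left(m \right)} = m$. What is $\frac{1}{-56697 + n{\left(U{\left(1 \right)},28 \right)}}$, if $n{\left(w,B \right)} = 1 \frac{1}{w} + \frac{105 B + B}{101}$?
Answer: $- \frac{1414}{80127905} \approx -1.7647 \cdot 10^{-5}$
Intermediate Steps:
$U{\left(f \right)} = 14 f$ ($U{\left(f \right)} = 13 f + f = 14 f$)
$n{\left(w,B \right)} = \frac{1}{w} + \frac{106 B}{101}$ ($n{\left(w,B \right)} = \frac{1}{w} + 106 B \frac{1}{101} = \frac{1}{w} + \frac{106 B}{101}$)
$\frac{1}{-56697 + n{\left(U{\left(1 \right)},28 \right)}} = \frac{1}{-56697 + \left(\frac{1}{14 \cdot 1} + \frac{106}{101} \cdot 28\right)} = \frac{1}{-56697 + \left(\frac{1}{14} + \frac{2968}{101}\right)} = \frac{1}{-56697 + \frac{41653}{1414}} = \frac{1}{- \frac{80127905}{1414}} = - \frac{1414}{80127905}$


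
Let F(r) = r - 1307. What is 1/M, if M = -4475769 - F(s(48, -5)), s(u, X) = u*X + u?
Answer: -1/4474270 ≈ -2.2350e-7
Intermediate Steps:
s(u, X) = u + X*u (s(u, X) = X*u + u = u + X*u)
F(r) = -1307 + r
M = -4474270 (M = -4475769 - (-1307 + 48*(1 - 5)) = -4475769 - (-1307 + 48*(-4)) = -4475769 - (-1307 - 192) = -4475769 - 1*(-1499) = -4475769 + 1499 = -4474270)
1/M = 1/(-4474270) = -1/4474270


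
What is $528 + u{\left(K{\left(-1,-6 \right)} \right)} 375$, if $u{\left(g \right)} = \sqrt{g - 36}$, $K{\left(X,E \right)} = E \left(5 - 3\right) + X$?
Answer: $528 + 2625 i \approx 528.0 + 2625.0 i$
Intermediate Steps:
$K{\left(X,E \right)} = X + 2 E$ ($K{\left(X,E \right)} = E \left(5 - 3\right) + X = E 2 + X = 2 E + X = X + 2 E$)
$u{\left(g \right)} = \sqrt{-36 + g}$
$528 + u{\left(K{\left(-1,-6 \right)} \right)} 375 = 528 + \sqrt{-36 + \left(-1 + 2 \left(-6\right)\right)} 375 = 528 + \sqrt{-36 - 13} \cdot 375 = 528 + \sqrt{-49} \cdot 375 = 528 + 7 i 375 = 528 + 2625 i$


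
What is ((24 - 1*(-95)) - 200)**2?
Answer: 6561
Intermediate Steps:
((24 - 1*(-95)) - 200)**2 = ((24 + 95) - 200)**2 = (119 - 200)**2 = (-81)**2 = 6561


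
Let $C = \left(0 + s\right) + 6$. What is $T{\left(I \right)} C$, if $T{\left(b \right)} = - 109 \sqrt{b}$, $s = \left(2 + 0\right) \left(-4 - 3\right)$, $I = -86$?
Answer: $872 i \sqrt{86} \approx 8086.6 i$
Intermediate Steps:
$s = -14$ ($s = 2 \left(-7\right) = -14$)
$C = -8$ ($C = \left(0 - 14\right) + 6 = -14 + 6 = -8$)
$T{\left(I \right)} C = - 109 \sqrt{-86} \left(-8\right) = - 109 i \sqrt{86} \left(-8\right) = 872 i \sqrt{86}$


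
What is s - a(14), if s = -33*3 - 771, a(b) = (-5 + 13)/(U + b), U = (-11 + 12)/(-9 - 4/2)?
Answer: -133198/153 ≈ -870.58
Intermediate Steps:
U = -1/11 (U = 1/(-9 - 4*½) = 1/(-9 - 2) = 1/(-11) = 1*(-1/11) = -1/11 ≈ -0.090909)
a(b) = 8/(-1/11 + b) (a(b) = (-5 + 13)/(-1/11 + b) = 8/(-1/11 + b))
s = -870 (s = -99 - 771 = -870)
s - a(14) = -870 - 88/(-1 + 11*14) = -870 - 88/(-1 + 154) = -870 - 88/153 = -133198/153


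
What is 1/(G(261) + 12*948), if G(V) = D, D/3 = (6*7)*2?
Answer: 1/11628 ≈ 8.5999e-5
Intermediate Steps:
D = 252 (D = 3*((6*7)*2) = 3*(42*2) = 3*84 = 252)
G(V) = 252
1/(G(261) + 12*948) = 1/(252 + 12*948) = 1/(252 + 11376) = 1/11628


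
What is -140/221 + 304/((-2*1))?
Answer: -33732/221 ≈ -152.63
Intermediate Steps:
-140/221 + 304/((-2*1)) = -140*1/221 + 304/(-2) = -140/221 + 304*(-½) = -140/221 - 152 = -33732/221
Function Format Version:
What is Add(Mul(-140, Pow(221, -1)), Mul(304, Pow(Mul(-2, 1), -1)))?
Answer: Rational(-33732, 221) ≈ -152.63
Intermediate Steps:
Add(Mul(-140, Pow(221, -1)), Mul(304, Pow(Mul(-2, 1), -1))) = Add(Mul(-140, Rational(1, 221)), Mul(304, Pow(-2, -1))) = Add(Rational(-140, 221), Mul(304, Rational(-1, 2))) = Add(Rational(-140, 221), -152) = Rational(-33732, 221)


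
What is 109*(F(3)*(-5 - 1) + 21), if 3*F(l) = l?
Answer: 1635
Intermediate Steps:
F(l) = l/3
109*(F(3)*(-5 - 1) + 21) = 109*(((1/3)*3)*(-5 - 1) + 21) = 109*(1*(-6) + 21) = 109*(-6 + 21) = 109*15 = 1635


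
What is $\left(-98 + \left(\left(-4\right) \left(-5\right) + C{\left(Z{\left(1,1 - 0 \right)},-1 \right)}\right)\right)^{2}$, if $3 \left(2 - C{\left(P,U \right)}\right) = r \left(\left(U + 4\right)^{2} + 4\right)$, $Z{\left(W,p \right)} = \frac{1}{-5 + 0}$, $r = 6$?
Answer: $10404$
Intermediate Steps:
$Z{\left(W,p \right)} = - \frac{1}{5}$ ($Z{\left(W,p \right)} = \frac{1}{-5} = - \frac{1}{5}$)
$C{\left(P,U \right)} = -6 - 2 \left(4 + U\right)^{2}$ ($C{\left(P,U \right)} = 2 - \frac{6 \left(\left(U + 4\right)^{2} + 4\right)}{3} = 2 - \frac{6 \left(\left(4 + U\right)^{2} + 4\right)}{3} = 2 - \frac{6 \left(4 + \left(4 + U\right)^{2}\right)}{3} = 2 - \frac{24 + 6 \left(4 + U\right)^{2}}{3} = 2 - \left(8 + 2 \left(4 + U\right)^{2}\right) = -6 - 2 \left(4 + U\right)^{2}$)
$\left(-98 + \left(\left(-4\right) \left(-5\right) + C{\left(Z{\left(1,1 - 0 \right)},-1 \right)}\right)\right)^{2} = \left(-98 - \left(-14 + 2 \left(4 - 1\right)^{2}\right)\right)^{2} = \left(-98 + \left(20 - \left(6 + 2 \cdot 3^{2}\right)\right)\right)^{2} = \left(-98 + \left(20 - 24\right)\right)^{2} = \left(-98 - 4\right)^{2} = \left(-102\right)^{2} = 10404$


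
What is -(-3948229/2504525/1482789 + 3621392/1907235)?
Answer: -81507219336517069/42926451627680775 ≈ -1.8988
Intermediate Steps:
-(-3948229/2504525/1482789 + 3621392/1907235) = -(-3948229*1/2504525*(1/1482789) + 3621392*(1/1907235)) = -(-3948229/2504525*1/1482789 + 3621392/1907235) = -(-3948229/3713682120225 + 3621392/1907235) = -1*81507219336517069/42926451627680775 = -81507219336517069/42926451627680775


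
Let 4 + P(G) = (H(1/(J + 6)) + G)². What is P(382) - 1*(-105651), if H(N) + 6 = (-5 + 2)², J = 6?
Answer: 253872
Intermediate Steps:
H(N) = 3 (H(N) = -6 + (-5 + 2)² = -6 + (-3)² = -6 + 9 = 3)
P(G) = -4 + (3 + G)²
P(382) - 1*(-105651) = (-4 + (3 + 382)²) - 1*(-105651) = (-4 + 385²) + 105651 = (-4 + 148225) + 105651 = 148221 + 105651 = 253872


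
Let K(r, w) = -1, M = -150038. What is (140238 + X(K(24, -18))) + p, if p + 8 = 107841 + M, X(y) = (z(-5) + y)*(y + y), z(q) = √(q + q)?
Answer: 98035 - 2*I*√10 ≈ 98035.0 - 6.3246*I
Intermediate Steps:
z(q) = √2*√q (z(q) = √(2*q) = √2*√q)
X(y) = 2*y*(y + I*√10) (X(y) = (√2*√(-5) + y)*(y + y) = (√2*(I*√5) + y)*(2*y) = (I*√10 + y)*(2*y) = (y + I*√10)*(2*y) = 2*y*(y + I*√10))
p = -42205 (p = -8 + (107841 - 150038) = -8 - 42197 = -42205)
(140238 + X(K(24, -18))) + p = (140238 + 2*(-1)*(-1 + I*√10)) - 42205 = (140238 + (2 - 2*I*√10)) - 42205 = (140240 - 2*I*√10) - 42205 = 98035 - 2*I*√10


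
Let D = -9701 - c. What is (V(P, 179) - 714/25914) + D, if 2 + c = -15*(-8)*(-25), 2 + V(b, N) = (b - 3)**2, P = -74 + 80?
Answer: -4128981/617 ≈ -6692.0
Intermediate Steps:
P = 6
V(b, N) = -2 + (-3 + b)**2 (V(b, N) = -2 + (b - 3)**2 = -2 + (-3 + b)**2)
c = -3002 (c = -2 - 15*(-8)*(-25) = -2 + 120*(-25) = -2 - 3000 = -3002)
D = -6699 (D = -9701 - 1*(-3002) = -9701 + 3002 = -6699)
(V(P, 179) - 714/25914) + D = ((-2 + (-3 + 6)**2) - 714/25914) - 6699 = ((-2 + 3**2) - 714*1/25914) - 6699 = ((-2 + 9) - 17/617) - 6699 = (7 - 17/617) - 6699 = 4302/617 - 6699 = -4128981/617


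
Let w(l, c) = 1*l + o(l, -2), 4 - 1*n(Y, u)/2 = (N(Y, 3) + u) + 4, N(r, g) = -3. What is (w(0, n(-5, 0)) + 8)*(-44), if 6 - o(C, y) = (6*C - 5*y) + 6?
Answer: 88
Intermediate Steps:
o(C, y) = -6*C + 5*y (o(C, y) = 6 - ((6*C - 5*y) + 6) = 6 - ((-5*y + 6*C) + 6) = 6 - (6 - 5*y + 6*C) = 6 + (-6 - 6*C + 5*y) = -6*C + 5*y)
n(Y, u) = 6 - 2*u (n(Y, u) = 8 - 2*((-3 + u) + 4) = 8 - 2*(1 + u) = 8 + (-2 - 2*u) = 6 - 2*u)
w(l, c) = -10 - 5*l (w(l, c) = 1*l + (-6*l + 5*(-2)) = l + (-6*l - 10) = l + (-10 - 6*l) = -10 - 5*l)
(w(0, n(-5, 0)) + 8)*(-44) = ((-10 - 5*0) + 8)*(-44) = ((-10 + 0) + 8)*(-44) = (-10 + 8)*(-44) = -2*(-44) = 88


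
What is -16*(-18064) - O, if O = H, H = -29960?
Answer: 318984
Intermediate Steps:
O = -29960
-16*(-18064) - O = -16*(-18064) - 1*(-29960) = 289024 + 29960 = 318984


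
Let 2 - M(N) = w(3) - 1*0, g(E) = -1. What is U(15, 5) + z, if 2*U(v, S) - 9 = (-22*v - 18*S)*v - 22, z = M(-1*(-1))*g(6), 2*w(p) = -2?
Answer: -6319/2 ≈ -3159.5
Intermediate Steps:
w(p) = -1 (w(p) = (½)*(-2) = -1)
M(N) = 3 (M(N) = 2 - (-1 - 1*0) = 2 - (-1 + 0) = 2 - 1*(-1) = 2 + 1 = 3)
z = -3 (z = 3*(-1) = -3)
U(v, S) = -13/2 + v*(-22*v - 18*S)/2 (U(v, S) = 9/2 + ((-22*v - 18*S)*v - 22)/2 = 9/2 + (v*(-22*v - 18*S) - 22)/2 = 9/2 + (-22 + v*(-22*v - 18*S))/2 = 9/2 + (-11 + v*(-22*v - 18*S)/2) = -13/2 + v*(-22*v - 18*S)/2)
U(15, 5) + z = (-13/2 - 11*15² - 9*5*15) - 3 = (-13/2 - 11*225 - 675) - 3 = (-13/2 - 2475 - 675) - 3 = -6313/2 - 3 = -6319/2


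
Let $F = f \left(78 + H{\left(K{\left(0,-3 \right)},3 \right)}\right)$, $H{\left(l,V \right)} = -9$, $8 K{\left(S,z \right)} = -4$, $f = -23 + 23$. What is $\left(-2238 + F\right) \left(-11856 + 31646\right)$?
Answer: $-44290020$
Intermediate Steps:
$f = 0$
$K{\left(S,z \right)} = - \frac{1}{2}$ ($K{\left(S,z \right)} = \frac{1}{8} \left(-4\right) = - \frac{1}{2}$)
$F = 0$ ($F = 0 \left(78 - 9\right) = 0 \cdot 69 = 0$)
$\left(-2238 + F\right) \left(-11856 + 31646\right) = \left(-2238 + 0\right) \left(-11856 + 31646\right) = \left(-2238\right) 19790 = -44290020$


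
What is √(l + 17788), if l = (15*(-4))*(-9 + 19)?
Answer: 2*√4297 ≈ 131.10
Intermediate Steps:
l = -600 (l = -60*10 = -600)
√(l + 17788) = √(-600 + 17788) = √17188 = 2*√4297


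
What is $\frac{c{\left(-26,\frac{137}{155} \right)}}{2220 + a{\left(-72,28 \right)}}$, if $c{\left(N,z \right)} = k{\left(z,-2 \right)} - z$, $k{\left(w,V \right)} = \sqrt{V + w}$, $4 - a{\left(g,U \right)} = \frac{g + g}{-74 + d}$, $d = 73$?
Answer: $- \frac{137}{322400} + \frac{i \sqrt{26815}}{322400} \approx -0.00042494 + 0.00050792 i$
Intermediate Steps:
$a{\left(g,U \right)} = 4 + 2 g$ ($a{\left(g,U \right)} = 4 - \frac{g + g}{-74 + 73} = 4 - \frac{2 g}{-1} = 4 - 2 g \left(-1\right) = 4 - - 2 g = 4 + 2 g$)
$c{\left(N,z \right)} = \sqrt{-2 + z} - z$
$\frac{c{\left(-26,\frac{137}{155} \right)}}{2220 + a{\left(-72,28 \right)}} = \frac{\sqrt{-2 + \frac{137}{155}} - \frac{137}{155}}{2220 + \left(4 + 2 \left(-72\right)\right)} = \frac{\sqrt{-2 + 137 \cdot \frac{1}{155}} - 137 \cdot \frac{1}{155}}{2220 + \left(4 - 144\right)} = \frac{\sqrt{-2 + \frac{137}{155}} - \frac{137}{155}}{2220 - 140} = \frac{\sqrt{- \frac{173}{155}} - \frac{137}{155}}{2080} = \left(\frac{i \sqrt{26815}}{155} - \frac{137}{155}\right) \frac{1}{2080} = \left(- \frac{137}{155} + \frac{i \sqrt{26815}}{155}\right) \frac{1}{2080} = - \frac{137}{322400} + \frac{i \sqrt{26815}}{322400}$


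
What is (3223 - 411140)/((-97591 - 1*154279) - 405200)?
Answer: 407917/657070 ≈ 0.62081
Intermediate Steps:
(3223 - 411140)/((-97591 - 1*154279) - 405200) = -407917/((-97591 - 154279) - 405200) = -407917/(-251870 - 405200) = -407917/(-657070) = -407917*(-1/657070) = 407917/657070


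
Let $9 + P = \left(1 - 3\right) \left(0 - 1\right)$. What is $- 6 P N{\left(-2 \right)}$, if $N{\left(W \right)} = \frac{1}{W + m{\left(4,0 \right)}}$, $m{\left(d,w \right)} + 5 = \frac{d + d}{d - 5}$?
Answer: $- \frac{14}{5} \approx -2.8$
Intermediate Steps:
$m{\left(d,w \right)} = -5 + \frac{2 d}{-5 + d}$ ($m{\left(d,w \right)} = -5 + \frac{d + d}{d - 5} = -5 + \frac{2 d}{-5 + d}$)
$P = -7$ ($P = -9 + \left(1 - 3\right) \left(0 - 1\right) = -9 - -2 = -9 + 2 = -7$)
$N{\left(W \right)} = \frac{1}{-13 + W}$ ($N{\left(W \right)} = \frac{1}{W + \frac{25 - 12}{-5 + 4}} = \frac{1}{W + \frac{25 - 12}{-1}} = \frac{1}{W - 13} = \frac{1}{-13 + W}$)
$- 6 P N{\left(-2 \right)} = \frac{\left(-6\right) \left(-7\right)}{-13 - 2} = \frac{42}{-15} = 42 \left(- \frac{1}{15}\right) = - \frac{14}{5}$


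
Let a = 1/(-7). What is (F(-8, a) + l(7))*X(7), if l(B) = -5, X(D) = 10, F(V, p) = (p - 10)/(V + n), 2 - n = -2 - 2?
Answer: 5/7 ≈ 0.71429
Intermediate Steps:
n = 6 (n = 2 - (-2 - 2) = 2 - 1*(-4) = 2 + 4 = 6)
a = -1/7 ≈ -0.14286
F(V, p) = (-10 + p)/(6 + V) (F(V, p) = (p - 10)/(V + 6) = (-10 + p)/(6 + V))
(F(-8, a) + l(7))*X(7) = ((-10 - 1/7)/(6 - 8) - 5)*10 = (-71/7/(-2) - 5)*10 = (-1/2*(-71/7) - 5)*10 = (71/14 - 5)*10 = (1/14)*10 = 5/7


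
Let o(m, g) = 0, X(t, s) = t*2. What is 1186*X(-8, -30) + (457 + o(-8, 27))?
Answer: -18519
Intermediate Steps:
X(t, s) = 2*t
1186*X(-8, -30) + (457 + o(-8, 27)) = 1186*(2*(-8)) + (457 + 0) = 1186*(-16) + 457 = -18976 + 457 = -18519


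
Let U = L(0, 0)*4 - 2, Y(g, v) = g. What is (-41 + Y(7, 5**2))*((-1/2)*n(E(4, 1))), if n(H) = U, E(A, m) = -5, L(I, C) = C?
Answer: -34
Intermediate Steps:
U = -2 (U = 0*4 - 2 = 0 - 2 = -2)
n(H) = -2
(-41 + Y(7, 5**2))*((-1/2)*n(E(4, 1))) = (-41 + 7)*(-1/2*(-2)) = -34*(-1*1/2)*(-2) = -(-17)*(-2) = -34*1 = -34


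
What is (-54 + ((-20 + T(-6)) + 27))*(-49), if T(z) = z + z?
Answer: 2891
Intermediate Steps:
T(z) = 2*z
(-54 + ((-20 + T(-6)) + 27))*(-49) = (-54 + ((-20 + 2*(-6)) + 27))*(-49) = (-54 + ((-20 - 12) + 27))*(-49) = (-54 + (-32 + 27))*(-49) = (-54 - 5)*(-49) = -59*(-49) = 2891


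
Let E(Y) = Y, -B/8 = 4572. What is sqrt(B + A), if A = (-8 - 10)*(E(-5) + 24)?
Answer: 3*I*sqrt(4102) ≈ 192.14*I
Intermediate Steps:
B = -36576 (B = -8*4572 = -36576)
A = -342 (A = (-8 - 10)*(-5 + 24) = -18*19 = -342)
sqrt(B + A) = sqrt(-36576 - 342) = sqrt(-36918) = 3*I*sqrt(4102)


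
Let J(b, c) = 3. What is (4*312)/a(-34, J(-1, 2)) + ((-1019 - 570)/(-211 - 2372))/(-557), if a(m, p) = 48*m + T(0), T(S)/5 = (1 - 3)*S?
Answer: -2675788/3494061 ≈ -0.76581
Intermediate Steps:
T(S) = -10*S (T(S) = 5*((1 - 3)*S) = 5*(-2*S) = -10*S)
a(m, p) = 48*m (a(m, p) = 48*m - 10*0 = 48*m + 0 = 48*m)
(4*312)/a(-34, J(-1, 2)) + ((-1019 - 570)/(-211 - 2372))/(-557) = (4*312)/((48*(-34))) + ((-1019 - 570)/(-211 - 2372))/(-557) = 1248/(-1632) - 1589/(-2583)*(-1/557) = 1248*(-1/1632) - 1589*(-1/2583)*(-1/557) = -13/17 + (227/369)*(-1/557) = -13/17 - 227/205533 = -2675788/3494061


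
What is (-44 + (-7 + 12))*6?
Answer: -234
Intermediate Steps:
(-44 + (-7 + 12))*6 = (-44 + 5)*6 = -39*6 = -234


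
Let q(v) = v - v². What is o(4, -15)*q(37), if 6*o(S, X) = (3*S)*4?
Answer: -10656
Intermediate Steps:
o(S, X) = 2*S (o(S, X) = ((3*S)*4)/6 = (12*S)/6 = 2*S)
o(4, -15)*q(37) = (2*4)*(37*(1 - 1*37)) = 8*(37*(1 - 37)) = 8*(37*(-36)) = 8*(-1332) = -10656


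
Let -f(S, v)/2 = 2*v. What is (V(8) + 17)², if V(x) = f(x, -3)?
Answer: 841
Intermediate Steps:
f(S, v) = -4*v
V(x) = 12 (V(x) = -4*(-3) = 12)
(V(8) + 17)² = (12 + 17)² = 29² = 841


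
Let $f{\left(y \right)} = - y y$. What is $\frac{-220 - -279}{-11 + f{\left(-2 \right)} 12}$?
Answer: $-1$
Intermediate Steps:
$f{\left(y \right)} = - y^{2}$
$\frac{-220 - -279}{-11 + f{\left(-2 \right)} 12} = \frac{-220 - -279}{-11 + - \left(-2\right)^{2} \cdot 12} = \frac{-220 + 279}{-11 + \left(-1\right) 4 \cdot 12} = \frac{59}{-11 - 48} = \frac{59}{-59} = 59 \left(- \frac{1}{59}\right) = -1$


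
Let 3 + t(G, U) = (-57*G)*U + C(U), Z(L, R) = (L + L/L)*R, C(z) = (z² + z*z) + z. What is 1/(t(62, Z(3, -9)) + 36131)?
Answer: 1/165908 ≈ 6.0274e-6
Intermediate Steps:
C(z) = z + 2*z² (C(z) = (z² + z²) + z = 2*z² + z = z + 2*z²)
Z(L, R) = R*(1 + L) (Z(L, R) = (L + 1)*R = (1 + L)*R = R*(1 + L))
t(G, U) = -3 + U*(1 + 2*U) - 57*G*U (t(G, U) = -3 + ((-57*G)*U + U*(1 + 2*U)) = -3 + (-57*G*U + U*(1 + 2*U)) = -3 + (U*(1 + 2*U) - 57*G*U) = -3 + U*(1 + 2*U) - 57*G*U)
1/(t(62, Z(3, -9)) + 36131) = 1/((-3 + (-9*(1 + 3))*(1 + 2*(-9*(1 + 3))) - 57*62*(-9*(1 + 3))) + 36131) = 1/((-3 + (-9*4)*(1 + 2*(-9*4)) - 57*62*(-9*4)) + 36131) = 1/((-3 - 36*(1 + 2*(-36)) - 57*62*(-36)) + 36131) = 1/((-3 - 36*(1 - 72) + 127224) + 36131) = 1/((-3 - 36*(-71) + 127224) + 36131) = 1/((-3 + 2556 + 127224) + 36131) = 1/(129777 + 36131) = 1/165908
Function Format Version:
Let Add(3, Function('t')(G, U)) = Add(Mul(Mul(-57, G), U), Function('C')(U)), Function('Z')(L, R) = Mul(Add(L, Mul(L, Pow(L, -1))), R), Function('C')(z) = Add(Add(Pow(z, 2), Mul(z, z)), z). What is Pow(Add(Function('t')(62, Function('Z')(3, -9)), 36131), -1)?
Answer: Rational(1, 165908) ≈ 6.0274e-6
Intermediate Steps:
Function('C')(z) = Add(z, Mul(2, Pow(z, 2))) (Function('C')(z) = Add(Add(Pow(z, 2), Pow(z, 2)), z) = Add(Mul(2, Pow(z, 2)), z) = Add(z, Mul(2, Pow(z, 2))))
Function('Z')(L, R) = Mul(R, Add(1, L)) (Function('Z')(L, R) = Mul(Add(L, 1), R) = Mul(Add(1, L), R) = Mul(R, Add(1, L)))
Function('t')(G, U) = Add(-3, Mul(U, Add(1, Mul(2, U))), Mul(-57, G, U)) (Function('t')(G, U) = Add(-3, Add(Mul(Mul(-57, G), U), Mul(U, Add(1, Mul(2, U))))) = Add(-3, Add(Mul(-57, G, U), Mul(U, Add(1, Mul(2, U))))) = Add(-3, Add(Mul(U, Add(1, Mul(2, U))), Mul(-57, G, U))) = Add(-3, Mul(U, Add(1, Mul(2, U))), Mul(-57, G, U)))
Pow(Add(Function('t')(62, Function('Z')(3, -9)), 36131), -1) = Pow(Add(Add(-3, Mul(Mul(-9, Add(1, 3)), Add(1, Mul(2, Mul(-9, Add(1, 3))))), Mul(-57, 62, Mul(-9, Add(1, 3)))), 36131), -1) = Pow(Add(Add(-3, Mul(Mul(-9, 4), Add(1, Mul(2, Mul(-9, 4)))), Mul(-57, 62, Mul(-9, 4))), 36131), -1) = Pow(Add(Add(-3, Mul(-36, Add(1, Mul(2, -36))), Mul(-57, 62, -36)), 36131), -1) = Pow(Add(Add(-3, Mul(-36, Add(1, -72)), 127224), 36131), -1) = Pow(Add(Add(-3, Mul(-36, -71), 127224), 36131), -1) = Pow(Add(Add(-3, 2556, 127224), 36131), -1) = Pow(Add(129777, 36131), -1) = Pow(165908, -1) = Rational(1, 165908)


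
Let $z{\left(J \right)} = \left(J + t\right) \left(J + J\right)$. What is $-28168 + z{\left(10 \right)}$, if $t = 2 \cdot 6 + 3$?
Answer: $-27668$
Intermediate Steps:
$t = 15$ ($t = 12 + 3 = 15$)
$z{\left(J \right)} = 2 J \left(15 + J\right)$ ($z{\left(J \right)} = \left(J + 15\right) \left(J + J\right) = \left(15 + J\right) 2 J = 2 J \left(15 + J\right)$)
$-28168 + z{\left(10 \right)} = -28168 + 2 \cdot 10 \left(15 + 10\right) = -28168 + 2 \cdot 10 \cdot 25 = -28168 + 500 = -27668$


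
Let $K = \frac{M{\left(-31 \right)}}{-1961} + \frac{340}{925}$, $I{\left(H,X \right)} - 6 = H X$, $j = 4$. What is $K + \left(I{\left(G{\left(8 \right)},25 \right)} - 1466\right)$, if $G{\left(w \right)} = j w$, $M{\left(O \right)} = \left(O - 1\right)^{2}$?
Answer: $- \frac{6472816}{9805} \approx -660.15$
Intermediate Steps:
$M{\left(O \right)} = \left(-1 + O\right)^{2}$
$G{\left(w \right)} = 4 w$
$I{\left(H,X \right)} = 6 + H X$
$K = - \frac{1516}{9805}$ ($K = \frac{\left(-1 - 31\right)^{2}}{-1961} + \frac{340}{925} = \left(-32\right)^{2} \left(- \frac{1}{1961}\right) + 340 \cdot \frac{1}{925} = 1024 \left(- \frac{1}{1961}\right) + \frac{68}{185} = - \frac{1024}{1961} + \frac{68}{185} = - \frac{1516}{9805} \approx -0.15461$)
$K + \left(I{\left(G{\left(8 \right)},25 \right)} - 1466\right) = - \frac{1516}{9805} - \left(1460 - 4 \cdot 8 \cdot 25\right) = - \frac{1516}{9805} + \left(\left(6 + 32 \cdot 25\right) - 1466\right) = - \frac{1516}{9805} + \left(\left(6 + 800\right) - 1466\right) = - \frac{1516}{9805} + \left(806 - 1466\right) = - \frac{1516}{9805} - 660 = - \frac{6472816}{9805}$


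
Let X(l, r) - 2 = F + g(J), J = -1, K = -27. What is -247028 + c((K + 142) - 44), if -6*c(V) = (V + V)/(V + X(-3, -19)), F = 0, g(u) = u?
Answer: -53358119/216 ≈ -2.4703e+5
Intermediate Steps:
X(l, r) = 1 (X(l, r) = 2 + (0 - 1) = 2 - 1 = 1)
c(V) = -V/(3*(1 + V)) (c(V) = -(V + V)/(6*(V + 1)) = -2*V/(6*(1 + V)) = -V/(3*(1 + V)))
-247028 + c((K + 142) - 44) = -247028 - ((-27 + 142) - 44)/(3 + 3*((-27 + 142) - 44)) = -247028 - (115 - 44)/(3 + 3*(115 - 44)) = -247028 - 1*71/(3 + 3*71) = -247028 - 1*71/(3 + 213) = -247028 - 1*71/216 = -247028 - 1*71*1/216 = -247028 - 71/216 = -53358119/216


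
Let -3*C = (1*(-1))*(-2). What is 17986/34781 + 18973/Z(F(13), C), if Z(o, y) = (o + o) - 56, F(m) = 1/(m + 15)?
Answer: -9224515744/27233523 ≈ -338.72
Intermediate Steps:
C = -⅔ (C = -1*(-1)*(-2)/3 = -(-1)*(-2)/3 = -⅓*2 = -⅔ ≈ -0.66667)
F(m) = 1/(15 + m)
Z(o, y) = -56 + 2*o (Z(o, y) = 2*o - 56 = -56 + 2*o)
17986/34781 + 18973/Z(F(13), C) = 17986/34781 + 18973/(-56 + 2/(15 + 13)) = 17986*(1/34781) + 18973/(-56 + 2/28) = 17986/34781 + 18973/(-56 + 2*(1/28)) = 17986/34781 + 18973/(-56 + 1/14) = 17986/34781 + 18973/(-783/14) = 17986/34781 + 18973*(-14/783) = 17986/34781 - 265622/783 = -9224515744/27233523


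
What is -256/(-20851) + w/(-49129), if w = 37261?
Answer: -764352087/1024388779 ≈ -0.74615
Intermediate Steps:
-256/(-20851) + w/(-49129) = -256/(-20851) + 37261/(-49129) = -256*(-1/20851) + 37261*(-1/49129) = 256/20851 - 37261/49129 = -764352087/1024388779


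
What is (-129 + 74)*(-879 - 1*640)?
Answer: 83545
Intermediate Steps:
(-129 + 74)*(-879 - 1*640) = -55*(-879 - 640) = -55*(-1519) = 83545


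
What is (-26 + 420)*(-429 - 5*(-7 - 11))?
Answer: -133566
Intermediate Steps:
(-26 + 420)*(-429 - 5*(-7 - 11)) = 394*(-429 - 5*(-18)) = 394*(-429 + 90) = 394*(-339) = -133566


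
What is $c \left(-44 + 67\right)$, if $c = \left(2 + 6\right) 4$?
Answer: $736$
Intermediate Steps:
$c = 32$ ($c = 8 \cdot 4 = 32$)
$c \left(-44 + 67\right) = 32 \left(-44 + 67\right) = 32 \cdot 23 = 736$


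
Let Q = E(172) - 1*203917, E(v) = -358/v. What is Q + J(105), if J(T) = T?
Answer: -17528011/86 ≈ -2.0381e+5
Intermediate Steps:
Q = -17537041/86 (Q = -358/172 - 1*203917 = -358*1/172 - 203917 = -179/86 - 203917 = -17537041/86 ≈ -2.0392e+5)
Q + J(105) = -17537041/86 + 105 = -17528011/86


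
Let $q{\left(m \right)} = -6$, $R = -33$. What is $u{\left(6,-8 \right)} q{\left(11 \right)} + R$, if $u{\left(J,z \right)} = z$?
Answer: $15$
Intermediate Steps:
$u{\left(6,-8 \right)} q{\left(11 \right)} + R = \left(-8\right) \left(-6\right) - 33 = 48 - 33 = 15$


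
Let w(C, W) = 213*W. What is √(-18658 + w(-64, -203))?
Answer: I*√61897 ≈ 248.79*I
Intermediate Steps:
√(-18658 + w(-64, -203)) = √(-18658 + 213*(-203)) = √(-18658 - 43239) = √(-61897) = I*√61897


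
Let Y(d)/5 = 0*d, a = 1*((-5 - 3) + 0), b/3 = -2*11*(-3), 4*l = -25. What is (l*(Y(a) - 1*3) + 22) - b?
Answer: -629/4 ≈ -157.25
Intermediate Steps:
l = -25/4 (l = (1/4)*(-25) = -25/4 ≈ -6.2500)
b = 198 (b = 3*(-2*11*(-3)) = 3*(-22*(-3)) = 3*66 = 198)
a = -8 (a = 1*(-8 + 0) = 1*(-8) = -8)
Y(d) = 0 (Y(d) = 5*(0*d) = 5*0 = 0)
(l*(Y(a) - 1*3) + 22) - b = (-25*(0 - 1*3)/4 + 22) - 1*198 = (-25*(0 - 3)/4 + 22) - 198 = (-25/4*(-3) + 22) - 198 = (75/4 + 22) - 198 = 163/4 - 198 = -629/4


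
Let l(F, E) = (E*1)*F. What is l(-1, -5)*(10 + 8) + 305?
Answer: 395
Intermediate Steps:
l(F, E) = E*F
l(-1, -5)*(10 + 8) + 305 = (-5*(-1))*(10 + 8) + 305 = 5*18 + 305 = 90 + 305 = 395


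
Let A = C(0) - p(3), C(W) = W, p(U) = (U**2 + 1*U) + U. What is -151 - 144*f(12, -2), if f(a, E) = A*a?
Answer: 25769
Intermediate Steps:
p(U) = U**2 + 2*U (p(U) = (U**2 + U) + U = (U + U**2) + U = U**2 + 2*U)
A = -15 (A = 0 - 3*(2 + 3) = 0 - 3*5 = 0 - 1*15 = 0 - 15 = -15)
f(a, E) = -15*a
-151 - 144*f(12, -2) = -151 - (-2160)*12 = -151 - 144*(-180) = -151 + 25920 = 25769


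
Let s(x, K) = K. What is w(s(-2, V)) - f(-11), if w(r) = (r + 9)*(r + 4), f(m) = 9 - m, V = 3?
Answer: 64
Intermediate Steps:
w(r) = (4 + r)*(9 + r) (w(r) = (9 + r)*(4 + r) = (4 + r)*(9 + r))
w(s(-2, V)) - f(-11) = (36 + 3**2 + 13*3) - (9 - 1*(-11)) = (36 + 9 + 39) - (9 + 11) = 84 - 1*20 = 84 - 20 = 64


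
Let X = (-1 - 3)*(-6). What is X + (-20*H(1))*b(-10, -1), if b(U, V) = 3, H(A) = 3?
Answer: -156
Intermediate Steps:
X = 24 (X = -4*(-6) = 24)
X + (-20*H(1))*b(-10, -1) = 24 - 20*3*3 = 24 - 60*3 = 24 - 180 = -156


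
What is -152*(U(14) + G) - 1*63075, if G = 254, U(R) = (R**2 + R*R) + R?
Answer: -163395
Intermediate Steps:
U(R) = R + 2*R**2 (U(R) = (R**2 + R**2) + R = 2*R**2 + R = R + 2*R**2)
-152*(U(14) + G) - 1*63075 = -152*(14*(1 + 2*14) + 254) - 1*63075 = -152*(14*(1 + 28) + 254) - 63075 = -152*(14*29 + 254) - 63075 = -152*(406 + 254) - 63075 = -152*660 - 63075 = -100320 - 63075 = -163395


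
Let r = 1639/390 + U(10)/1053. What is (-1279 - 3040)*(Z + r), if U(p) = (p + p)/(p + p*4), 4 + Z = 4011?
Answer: -182425779473/10530 ≈ -1.7324e+7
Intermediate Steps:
Z = 4007 (Z = -4 + 4011 = 4007)
U(p) = 2/5 (U(p) = (2*p)/(p + 4*p) = (2*p)/((5*p)) = (2*p)*(1/(5*p)) = 2/5)
r = 44257/10530 (r = 1639/390 + (2/5)/1053 = 1639*(1/390) + (2/5)*(1/1053) = 1639/390 + 2/5265 = 44257/10530 ≈ 4.2029)
(-1279 - 3040)*(Z + r) = (-1279 - 3040)*(4007 + 44257/10530) = -4319*42237967/10530 = -182425779473/10530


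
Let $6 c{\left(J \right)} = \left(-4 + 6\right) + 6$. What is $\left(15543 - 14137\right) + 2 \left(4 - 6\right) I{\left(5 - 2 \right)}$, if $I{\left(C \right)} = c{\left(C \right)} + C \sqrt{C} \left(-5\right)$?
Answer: $\frac{4202}{3} + 60 \sqrt{3} \approx 1504.6$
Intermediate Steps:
$c{\left(J \right)} = \frac{4}{3}$ ($c{\left(J \right)} = \frac{\left(-4 + 6\right) + 6}{6} = \frac{2 + 6}{6} = \frac{1}{6} \cdot 8 = \frac{4}{3}$)
$I{\left(C \right)} = \frac{4}{3} - 5 C^{\frac{3}{2}}$ ($I{\left(C \right)} = \frac{4}{3} + C \sqrt{C} \left(-5\right) = \frac{4}{3} + C^{\frac{3}{2}} \left(-5\right) = \frac{4}{3} - 5 C^{\frac{3}{2}}$)
$\left(15543 - 14137\right) + 2 \left(4 - 6\right) I{\left(5 - 2 \right)} = \left(15543 - 14137\right) + 2 \left(4 - 6\right) \left(\frac{4}{3} - 5 \left(5 - 2\right)^{\frac{3}{2}}\right) = 1406 + 2 \left(4 - 6\right) \left(\frac{4}{3} - 5 \left(5 - 2\right)^{\frac{3}{2}}\right) = 1406 + 2 \left(-2\right) \left(\frac{4}{3} - 5 \cdot 3^{\frac{3}{2}}\right) = 1406 - 4 \left(\frac{4}{3} - 5 \cdot 3 \sqrt{3}\right) = 1406 - 4 \left(\frac{4}{3} - 15 \sqrt{3}\right) = 1406 - \left(\frac{16}{3} - 60 \sqrt{3}\right) = \frac{4202}{3} + 60 \sqrt{3}$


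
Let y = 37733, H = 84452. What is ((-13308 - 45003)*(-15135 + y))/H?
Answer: -658855989/42226 ≈ -15603.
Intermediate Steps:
((-13308 - 45003)*(-15135 + y))/H = ((-13308 - 45003)*(-15135 + 37733))/84452 = -58311*22598*(1/84452) = -1317711978*1/84452 = -658855989/42226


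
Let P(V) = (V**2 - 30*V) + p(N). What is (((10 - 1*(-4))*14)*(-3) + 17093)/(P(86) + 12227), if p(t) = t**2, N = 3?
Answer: 16505/17052 ≈ 0.96792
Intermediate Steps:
P(V) = 9 + V**2 - 30*V (P(V) = (V**2 - 30*V) + 3**2 = (V**2 - 30*V) + 9 = 9 + V**2 - 30*V)
(((10 - 1*(-4))*14)*(-3) + 17093)/(P(86) + 12227) = (((10 - 1*(-4))*14)*(-3) + 17093)/((9 + 86**2 - 30*86) + 12227) = (((10 + 4)*14)*(-3) + 17093)/((9 + 7396 - 2580) + 12227) = ((14*14)*(-3) + 17093)/(4825 + 12227) = (196*(-3) + 17093)/17052 = (-588 + 17093)*(1/17052) = 16505*(1/17052) = 16505/17052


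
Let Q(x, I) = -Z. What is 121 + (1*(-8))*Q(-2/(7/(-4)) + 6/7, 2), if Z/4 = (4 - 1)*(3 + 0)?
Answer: 409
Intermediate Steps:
Z = 36 (Z = 4*((4 - 1)*(3 + 0)) = 4*(3*3) = 4*9 = 36)
Q(x, I) = -36 (Q(x, I) = -1*36 = -36)
121 + (1*(-8))*Q(-2/(7/(-4)) + 6/7, 2) = 121 + (1*(-8))*(-36) = 121 - 8*(-36) = 121 + 288 = 409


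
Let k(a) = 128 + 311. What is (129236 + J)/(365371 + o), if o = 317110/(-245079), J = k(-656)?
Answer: 31780619325/89544442199 ≈ 0.35491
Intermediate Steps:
k(a) = 439
J = 439
o = -317110/245079 (o = 317110*(-1/245079) = -317110/245079 ≈ -1.2939)
(129236 + J)/(365371 + o) = (129236 + 439)/(365371 - 317110/245079) = 129675/(89544442199/245079) = 129675*(245079/89544442199) = 31780619325/89544442199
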